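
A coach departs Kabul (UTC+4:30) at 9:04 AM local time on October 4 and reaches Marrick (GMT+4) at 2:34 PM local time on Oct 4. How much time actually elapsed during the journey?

Marrick is 0:30 behind Kabul.
Clock-face elapsed time (ignoring zones) is 5 hours 30 minutes.
Actual elapsed = 5 hours 30 minutes + 0:30 = 6 hours.

6 hours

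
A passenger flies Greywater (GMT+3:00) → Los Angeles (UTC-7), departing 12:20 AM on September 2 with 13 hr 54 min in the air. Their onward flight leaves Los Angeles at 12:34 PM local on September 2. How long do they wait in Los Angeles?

Convert departure to UTC: 12:20 AM − 3:00 = 9:20 PM UTC on Sep 1.
Add 13 hours and 54 minutes flight time → 11:14 AM UTC (Sep 2).
Los Angeles is UTC−7:00, so local arrival = 11:14 AM − 7:00 = 4:14 AM on Sep 2.
Layover = 12:34 PM − 4:14 AM = 8 hours 20 minutes.

8 hours 20 minutes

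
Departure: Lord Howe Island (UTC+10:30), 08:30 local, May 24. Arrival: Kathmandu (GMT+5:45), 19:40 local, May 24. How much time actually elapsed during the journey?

Departure in UTC: 08:30 − 10:30 = 22:00 on May 23.
Arrival in UTC: 19:40 − 5:45 = 13:55 on May 24.
Elapsed = 13:55 − 22:00 (+1 day) = 15 hours 55 minutes.

15 hours 55 minutes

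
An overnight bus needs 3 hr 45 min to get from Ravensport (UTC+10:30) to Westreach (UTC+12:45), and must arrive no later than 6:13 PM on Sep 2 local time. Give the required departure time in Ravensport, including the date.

Target arrival in UTC: 6:13 PM − 12:45 = 5:28 AM on Sep 2.
Subtract 3 hours and 45 minutes → departure 1:43 AM UTC on Sep 2.
Ravensport is UTC+10:30: 1:43 AM + 10:30 = 12:13 PM on Sep 2.

12:13 PM on September 2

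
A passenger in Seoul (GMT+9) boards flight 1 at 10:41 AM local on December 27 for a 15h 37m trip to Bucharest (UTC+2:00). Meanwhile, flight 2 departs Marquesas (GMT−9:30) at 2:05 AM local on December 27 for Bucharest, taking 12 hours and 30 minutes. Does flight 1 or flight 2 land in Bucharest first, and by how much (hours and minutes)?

the first, by 6 hours 47 minutes

Flight 1 in UTC: 10:41 AM − 9:00 = 1:41 AM on Dec 27.
+15 hours 37 minutes → arrive 5:18 PM UTC on Dec 27.
Flight 2 in UTC: 2:05 AM + 9:30 = 11:35 AM on Dec 27.
+12 hours and 30 minutes → arrive 12:05 AM UTC on Dec 28.
Flight 1 lands earlier by 6 hours 47 minutes.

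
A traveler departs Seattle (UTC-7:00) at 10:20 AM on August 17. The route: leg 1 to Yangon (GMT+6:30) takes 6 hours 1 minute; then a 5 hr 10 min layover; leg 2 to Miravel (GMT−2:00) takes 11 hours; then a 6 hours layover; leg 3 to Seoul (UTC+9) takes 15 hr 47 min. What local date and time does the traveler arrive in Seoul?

Convert departure to UTC: 10:20 AM + 7:00 = 5:20 PM UTC on Aug 17.
Add 6 hours 1 minute leg 1 → 11:21 PM UTC.
Add 5 hours 10 minutes layover in Yangon → 4:31 AM UTC (Aug 18).
Add 11 hours leg 2 → 3:31 PM UTC.
Add 6 hours layover in Miravel → 9:31 PM UTC.
Add 15 hours and 47 minutes leg 3 → 1:18 PM UTC (Aug 19).
Seoul is UTC+9:00, so local arrival = 1:18 PM + 9:00 = 10:18 PM on Aug 19.

10:18 PM on August 19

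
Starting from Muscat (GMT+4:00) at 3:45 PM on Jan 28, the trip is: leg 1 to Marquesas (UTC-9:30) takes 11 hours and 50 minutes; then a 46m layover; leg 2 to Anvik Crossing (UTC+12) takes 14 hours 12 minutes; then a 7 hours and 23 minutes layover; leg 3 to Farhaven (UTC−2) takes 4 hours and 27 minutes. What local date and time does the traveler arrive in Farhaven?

Convert departure to UTC: 3:45 PM − 4:00 = 11:45 AM UTC on Jan 28.
Add 11 hours and 50 minutes leg 1 → 11:35 PM UTC.
Add 46 minutes layover in Marquesas → 12:21 AM UTC (Jan 29).
Add 14 hours and 12 minutes leg 2 → 2:33 PM UTC.
Add 7 hours and 23 minutes layover in Anvik Crossing → 9:56 PM UTC.
Add 4 hours 27 minutes leg 3 → 2:23 AM UTC (Jan 30).
Farhaven is UTC−2:00, so local arrival = 2:23 AM − 2:00 = 12:23 AM on Jan 30.

12:23 AM on Jan 30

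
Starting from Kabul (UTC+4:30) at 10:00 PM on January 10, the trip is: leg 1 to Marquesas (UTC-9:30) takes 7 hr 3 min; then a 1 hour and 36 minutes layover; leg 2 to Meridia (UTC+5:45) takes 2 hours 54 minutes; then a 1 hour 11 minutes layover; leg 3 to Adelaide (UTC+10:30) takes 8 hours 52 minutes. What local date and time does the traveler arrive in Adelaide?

1:36 AM on Jan 12

Convert departure to UTC: 10:00 PM − 4:30 = 5:30 PM UTC on Jan 10.
Add 7 hours 3 minutes leg 1 → 12:33 AM UTC (Jan 11).
Add 1 hour and 36 minutes layover in Marquesas → 2:09 AM UTC.
Add 2 hours 54 minutes leg 2 → 5:03 AM UTC.
Add 1 hour 11 minutes layover in Meridia → 6:14 AM UTC.
Add 8 hours and 52 minutes leg 3 → 3:06 PM UTC.
Adelaide is UTC+10:30, so local arrival = 3:06 PM + 10:30 = 1:36 AM on Jan 12.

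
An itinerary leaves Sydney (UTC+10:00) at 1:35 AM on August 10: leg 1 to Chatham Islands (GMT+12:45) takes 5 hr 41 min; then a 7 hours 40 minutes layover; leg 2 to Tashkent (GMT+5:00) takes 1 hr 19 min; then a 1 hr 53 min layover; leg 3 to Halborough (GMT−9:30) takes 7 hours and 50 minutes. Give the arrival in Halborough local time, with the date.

Convert departure to UTC: 1:35 AM − 10:00 = 3:35 PM UTC on Aug 9.
Add 5 hours and 41 minutes leg 1 → 9:16 PM UTC.
Add 7 hours 40 minutes layover in Chatham Islands → 4:56 AM UTC (Aug 10).
Add 1 hour and 19 minutes leg 2 → 6:15 AM UTC.
Add 1 hour 53 minutes layover in Tashkent → 8:08 AM UTC.
Add 7 hours 50 minutes leg 3 → 3:58 PM UTC.
Halborough is UTC−9:30, so local arrival = 3:58 PM − 9:30 = 6:28 AM on Aug 10.

6:28 AM on August 10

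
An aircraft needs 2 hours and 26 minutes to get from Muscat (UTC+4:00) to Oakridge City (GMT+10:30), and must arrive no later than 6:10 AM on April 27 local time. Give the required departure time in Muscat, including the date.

9:14 PM on April 26

Target arrival in UTC: 6:10 AM − 10:30 = 7:40 PM on Apr 26.
Subtract 2 hours 26 minutes → departure 5:14 PM UTC on Apr 26.
Muscat is UTC+4:00: 5:14 PM + 4:00 = 9:14 PM on Apr 26.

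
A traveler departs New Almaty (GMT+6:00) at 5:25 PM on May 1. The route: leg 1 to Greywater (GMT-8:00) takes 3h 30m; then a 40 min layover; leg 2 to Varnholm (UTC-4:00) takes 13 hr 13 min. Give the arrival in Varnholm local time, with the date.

12:48 AM on May 2

Convert departure to UTC: 5:25 PM − 6:00 = 11:25 AM UTC on May 1.
Add 3 hours and 30 minutes leg 1 → 2:55 PM UTC.
Add 40 minutes layover in Greywater → 3:35 PM UTC.
Add 13 hours and 13 minutes leg 2 → 4:48 AM UTC (May 2).
Varnholm is UTC−4:00, so local arrival = 4:48 AM − 4:00 = 12:48 AM on May 2.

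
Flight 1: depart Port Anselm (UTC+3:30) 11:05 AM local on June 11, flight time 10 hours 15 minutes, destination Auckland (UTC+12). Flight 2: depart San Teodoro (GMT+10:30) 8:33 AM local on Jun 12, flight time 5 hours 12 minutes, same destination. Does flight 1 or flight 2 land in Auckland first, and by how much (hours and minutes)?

Flight 1 in UTC: 11:05 AM − 3:30 = 7:35 AM on Jun 11.
+10 hours and 15 minutes → arrive 5:50 PM UTC on Jun 11.
Flight 2 in UTC: 8:33 AM − 10:30 = 10:03 PM on Jun 11.
+5 hours 12 minutes → arrive 3:15 AM UTC on Jun 12.
Flight 1 lands earlier by 9 hours 25 minutes.

the first, by 9 hours 25 minutes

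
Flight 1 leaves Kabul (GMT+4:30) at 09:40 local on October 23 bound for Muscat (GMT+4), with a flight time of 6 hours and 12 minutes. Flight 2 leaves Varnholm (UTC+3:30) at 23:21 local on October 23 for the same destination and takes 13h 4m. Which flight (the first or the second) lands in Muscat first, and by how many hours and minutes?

Flight 1 in UTC: 09:40 − 4:30 = 05:10 on Oct 23.
+6 hours and 12 minutes → arrive 11:22 UTC on Oct 23.
Flight 2 in UTC: 23:21 − 3:30 = 19:51 on Oct 23.
+13 hours 4 minutes → arrive 08:55 UTC on Oct 24.
Flight 1 lands earlier by 21 hours 33 minutes.

the first, by 21 hours 33 minutes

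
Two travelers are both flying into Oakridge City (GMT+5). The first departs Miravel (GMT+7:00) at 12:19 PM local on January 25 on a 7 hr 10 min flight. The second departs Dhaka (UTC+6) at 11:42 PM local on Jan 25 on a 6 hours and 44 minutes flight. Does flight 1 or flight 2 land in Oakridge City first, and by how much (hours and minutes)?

the first, by 11 hours 57 minutes

Flight 1 in UTC: 12:19 PM − 7:00 = 5:19 AM on Jan 25.
+7 hours and 10 minutes → arrive 12:29 PM UTC on Jan 25.
Flight 2 in UTC: 11:42 PM − 6:00 = 5:42 PM on Jan 25.
+6 hours and 44 minutes → arrive 12:26 AM UTC on Jan 26.
Flight 1 lands earlier by 11 hours 57 minutes.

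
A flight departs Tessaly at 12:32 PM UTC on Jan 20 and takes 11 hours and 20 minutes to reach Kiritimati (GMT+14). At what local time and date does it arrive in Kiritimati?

1:52 PM on Jan 21

Departure is given in UTC: 12:32 PM on Jan 20.
Add 11 hours and 20 minutes → 11:52 PM UTC.
Kiritimati is UTC+14:00: 11:52 PM + 14:00 = 1:52 PM on Jan 21.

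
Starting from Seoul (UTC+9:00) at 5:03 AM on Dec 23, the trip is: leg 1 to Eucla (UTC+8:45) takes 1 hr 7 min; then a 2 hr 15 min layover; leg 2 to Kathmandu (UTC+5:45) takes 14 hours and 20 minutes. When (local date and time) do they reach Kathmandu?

7:30 PM on December 23

Convert departure to UTC: 5:03 AM − 9:00 = 8:03 PM UTC on Dec 22.
Add 1 hour and 7 minutes leg 1 → 9:10 PM UTC.
Add 2 hours 15 minutes layover in Eucla → 11:25 PM UTC.
Add 14 hours and 20 minutes leg 2 → 1:45 PM UTC (Dec 23).
Kathmandu is UTC+5:45, so local arrival = 1:45 PM + 5:45 = 7:30 PM on Dec 23.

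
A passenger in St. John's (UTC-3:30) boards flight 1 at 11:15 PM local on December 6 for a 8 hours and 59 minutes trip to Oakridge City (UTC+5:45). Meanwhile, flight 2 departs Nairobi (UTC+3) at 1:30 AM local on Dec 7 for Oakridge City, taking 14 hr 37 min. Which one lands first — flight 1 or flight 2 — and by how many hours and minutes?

Flight 1 in UTC: 11:15 PM + 3:30 = 2:45 AM on Dec 7.
+8 hours and 59 minutes → arrive 11:44 AM UTC on Dec 7.
Flight 2 in UTC: 1:30 AM − 3:00 = 10:30 PM on Dec 6.
+14 hours and 37 minutes → arrive 1:07 PM UTC on Dec 7.
Flight 1 lands earlier by 1 hour 23 minutes.

the first, by 1 hour 23 minutes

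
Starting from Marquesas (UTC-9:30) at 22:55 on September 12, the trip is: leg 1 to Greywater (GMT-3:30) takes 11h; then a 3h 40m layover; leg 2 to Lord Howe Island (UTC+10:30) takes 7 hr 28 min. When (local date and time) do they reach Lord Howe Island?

17:03 on September 14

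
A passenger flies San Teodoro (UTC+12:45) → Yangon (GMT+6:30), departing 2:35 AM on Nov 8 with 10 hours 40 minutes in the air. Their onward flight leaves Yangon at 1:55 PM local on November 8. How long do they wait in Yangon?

6 hours 55 minutes

Convert departure to UTC: 2:35 AM − 12:45 = 1:50 PM UTC on Nov 7.
Add 10 hours 40 minutes flight time → 12:30 AM UTC (Nov 8).
Yangon is UTC+6:30, so local arrival = 12:30 AM + 6:30 = 7:00 AM on Nov 8.
Layover = 1:55 PM − 7:00 AM = 6 hours 55 minutes.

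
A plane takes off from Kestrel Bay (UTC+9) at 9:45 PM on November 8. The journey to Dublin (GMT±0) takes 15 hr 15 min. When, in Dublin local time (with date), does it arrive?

Convert departure to UTC: 9:45 PM − 9:00 = 12:45 PM UTC on Nov 8.
Add 15 hours and 15 minutes travel time → 4:00 AM UTC (Nov 9).
Dublin is UTC+0, so local arrival is the same: 4:00 AM on Nov 9.

4:00 AM on November 9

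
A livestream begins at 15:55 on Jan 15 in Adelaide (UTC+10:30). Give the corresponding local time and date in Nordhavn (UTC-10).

In UTC: 15:55 − 10:30 = 05:25 on Jan 15.
Nordhavn is UTC−10:00: 05:25 − 10:00 = 19:25 on Jan 14.

19:25 on Jan 14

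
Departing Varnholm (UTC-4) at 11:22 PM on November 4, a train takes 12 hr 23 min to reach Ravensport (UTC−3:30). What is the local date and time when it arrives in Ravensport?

12:15 PM on November 5

Ravensport is 0:30 ahead of Varnholm.
After 12 hours and 23 minutes it is 11:45 AM (Nov 5) in Varnholm.
Shift by the zone difference: 11:45 AM + 0:30 = 12:15 PM on Nov 5 in Ravensport.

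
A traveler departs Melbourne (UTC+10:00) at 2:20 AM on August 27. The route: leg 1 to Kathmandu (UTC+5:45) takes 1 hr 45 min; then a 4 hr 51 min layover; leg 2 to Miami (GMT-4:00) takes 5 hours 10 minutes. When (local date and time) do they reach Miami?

12:06 AM on Aug 27

Convert departure to UTC: 2:20 AM − 10:00 = 4:20 PM UTC on Aug 26.
Add 1 hour and 45 minutes leg 1 → 6:05 PM UTC.
Add 4 hours 51 minutes layover in Kathmandu → 10:56 PM UTC.
Add 5 hours 10 minutes leg 2 → 4:06 AM UTC (Aug 27).
Miami is UTC−4:00, so local arrival = 4:06 AM − 4:00 = 12:06 AM on Aug 27.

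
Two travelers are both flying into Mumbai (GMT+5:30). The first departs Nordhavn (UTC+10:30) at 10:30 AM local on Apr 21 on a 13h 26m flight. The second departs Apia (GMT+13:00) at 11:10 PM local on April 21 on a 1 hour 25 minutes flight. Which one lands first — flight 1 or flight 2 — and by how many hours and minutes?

the second, by 1 hour 51 minutes

Flight 1 in UTC: 10:30 AM − 10:30 = 12:00 AM on Apr 21.
+13 hours 26 minutes → arrive 1:26 PM UTC on Apr 21.
Flight 2 in UTC: 11:10 PM − 13:00 = 10:10 AM on Apr 21.
+1 hour 25 minutes → arrive 11:35 AM UTC on Apr 21.
Flight 2 lands earlier by 1 hour 51 minutes.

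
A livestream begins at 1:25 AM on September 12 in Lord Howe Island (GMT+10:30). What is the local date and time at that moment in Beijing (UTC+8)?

10:55 PM on September 11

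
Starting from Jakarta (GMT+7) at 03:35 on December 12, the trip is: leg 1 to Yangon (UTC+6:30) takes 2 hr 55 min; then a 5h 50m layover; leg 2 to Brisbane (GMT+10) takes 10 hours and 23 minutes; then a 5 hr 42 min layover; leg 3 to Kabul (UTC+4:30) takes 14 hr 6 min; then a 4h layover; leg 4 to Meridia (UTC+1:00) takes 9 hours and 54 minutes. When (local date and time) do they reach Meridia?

Convert departure to UTC: 03:35 − 7:00 = 20:35 UTC on Dec 11.
Add 2 hours 55 minutes leg 1 → 23:30 UTC.
Add 5 hours 50 minutes layover in Yangon → 05:20 UTC (Dec 12).
Add 10 hours and 23 minutes leg 2 → 15:43 UTC.
Add 5 hours and 42 minutes layover in Brisbane → 21:25 UTC.
Add 14 hours 6 minutes leg 3 → 11:31 UTC (Dec 13).
Add 4 hours layover in Kabul → 15:31 UTC.
Add 9 hours and 54 minutes leg 4 → 01:25 UTC (Dec 14).
Meridia is UTC+1:00, so local arrival = 01:25 + 1:00 = 02:25 on Dec 14.

02:25 on Dec 14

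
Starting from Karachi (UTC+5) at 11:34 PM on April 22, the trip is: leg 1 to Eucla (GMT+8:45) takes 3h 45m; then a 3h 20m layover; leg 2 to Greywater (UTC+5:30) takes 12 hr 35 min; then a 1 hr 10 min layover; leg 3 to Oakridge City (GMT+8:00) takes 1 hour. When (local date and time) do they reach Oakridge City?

Convert departure to UTC: 11:34 PM − 5:00 = 6:34 PM UTC on Apr 22.
Add 3 hours 45 minutes leg 1 → 10:19 PM UTC.
Add 3 hours 20 minutes layover in Eucla → 1:39 AM UTC (Apr 23).
Add 12 hours and 35 minutes leg 2 → 2:14 PM UTC.
Add 1 hour and 10 minutes layover in Greywater → 3:24 PM UTC.
Add 1 hour leg 3 → 4:24 PM UTC.
Oakridge City is UTC+8:00, so local arrival = 4:24 PM + 8:00 = 12:24 AM on Apr 24.

12:24 AM on April 24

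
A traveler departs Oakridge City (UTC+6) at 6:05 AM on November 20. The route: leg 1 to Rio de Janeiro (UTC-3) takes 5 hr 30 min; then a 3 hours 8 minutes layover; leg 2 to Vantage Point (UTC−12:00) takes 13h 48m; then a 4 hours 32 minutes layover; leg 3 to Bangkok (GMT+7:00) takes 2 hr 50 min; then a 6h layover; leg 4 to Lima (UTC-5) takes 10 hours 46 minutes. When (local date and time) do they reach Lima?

5:39 PM on Nov 21

Convert departure to UTC: 6:05 AM − 6:00 = 12:05 AM UTC on Nov 20.
Add 5 hours and 30 minutes leg 1 → 5:35 AM UTC.
Add 3 hours 8 minutes layover in Rio de Janeiro → 8:43 AM UTC.
Add 13 hours and 48 minutes leg 2 → 10:31 PM UTC.
Add 4 hours and 32 minutes layover in Vantage Point → 3:03 AM UTC (Nov 21).
Add 2 hours 50 minutes leg 3 → 5:53 AM UTC.
Add 6 hours layover in Bangkok → 11:53 AM UTC.
Add 10 hours and 46 minutes leg 4 → 10:39 PM UTC.
Lima is UTC−5:00, so local arrival = 10:39 PM − 5:00 = 5:39 PM on Nov 21.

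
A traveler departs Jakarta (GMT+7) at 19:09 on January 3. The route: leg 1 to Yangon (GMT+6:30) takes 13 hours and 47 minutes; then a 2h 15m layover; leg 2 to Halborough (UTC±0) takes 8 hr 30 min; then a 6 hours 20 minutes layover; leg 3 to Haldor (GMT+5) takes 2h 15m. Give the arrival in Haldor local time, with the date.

02:16 on January 5

Convert departure to UTC: 19:09 − 7:00 = 12:09 UTC on Jan 3.
Add 13 hours and 47 minutes leg 1 → 01:56 UTC (Jan 4).
Add 2 hours and 15 minutes layover in Yangon → 04:11 UTC.
Add 8 hours 30 minutes leg 2 → 12:41 UTC.
Add 6 hours and 20 minutes layover in Halborough → 19:01 UTC.
Add 2 hours and 15 minutes leg 3 → 21:16 UTC.
Haldor is UTC+5:00, so local arrival = 21:16 + 5:00 = 02:16 on Jan 5.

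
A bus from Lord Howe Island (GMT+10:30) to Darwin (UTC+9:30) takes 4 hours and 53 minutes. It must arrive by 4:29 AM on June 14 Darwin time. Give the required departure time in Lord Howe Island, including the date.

Target arrival in UTC: 4:29 AM − 9:30 = 6:59 PM on Jun 13.
Subtract 4 hours 53 minutes → departure 2:06 PM UTC on Jun 13.
Lord Howe Island is UTC+10:30: 2:06 PM + 10:30 = 12:36 AM on Jun 14.

12:36 AM on June 14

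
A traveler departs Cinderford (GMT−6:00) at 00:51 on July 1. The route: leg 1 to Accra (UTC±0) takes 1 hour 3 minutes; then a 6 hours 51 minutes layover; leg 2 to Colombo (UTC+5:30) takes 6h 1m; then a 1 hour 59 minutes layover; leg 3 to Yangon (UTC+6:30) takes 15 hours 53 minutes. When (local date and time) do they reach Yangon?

Convert departure to UTC: 00:51 + 6:00 = 06:51 UTC on Jul 1.
Add 1 hour 3 minutes leg 1 → 07:54 UTC.
Add 6 hours and 51 minutes layover in Accra → 14:45 UTC.
Add 6 hours and 1 minute leg 2 → 20:46 UTC.
Add 1 hour and 59 minutes layover in Colombo → 22:45 UTC.
Add 15 hours and 53 minutes leg 3 → 14:38 UTC (Jul 2).
Yangon is UTC+6:30, so local arrival = 14:38 + 6:30 = 21:08 on Jul 2.

21:08 on Jul 2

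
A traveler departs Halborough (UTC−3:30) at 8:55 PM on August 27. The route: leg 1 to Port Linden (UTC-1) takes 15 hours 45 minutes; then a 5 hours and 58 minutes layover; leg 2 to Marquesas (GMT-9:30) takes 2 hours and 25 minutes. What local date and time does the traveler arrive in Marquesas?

3:03 PM on August 28

Convert departure to UTC: 8:55 PM + 3:30 = 12:25 AM UTC on Aug 28.
Add 15 hours 45 minutes leg 1 → 4:10 PM UTC.
Add 5 hours 58 minutes layover in Port Linden → 10:08 PM UTC.
Add 2 hours and 25 minutes leg 2 → 12:33 AM UTC (Aug 29).
Marquesas is UTC−9:30, so local arrival = 12:33 AM − 9:30 = 3:03 PM on Aug 28.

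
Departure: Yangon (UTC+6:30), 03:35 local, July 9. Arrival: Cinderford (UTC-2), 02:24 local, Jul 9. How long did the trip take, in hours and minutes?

7 hours 19 minutes

Departure in UTC: 03:35 − 6:30 = 21:05 on Jul 8.
Arrival in UTC: 02:24 + 2:00 = 04:24 on Jul 9.
Elapsed = 04:24 − 21:05 (+1 day) = 7 hours 19 minutes.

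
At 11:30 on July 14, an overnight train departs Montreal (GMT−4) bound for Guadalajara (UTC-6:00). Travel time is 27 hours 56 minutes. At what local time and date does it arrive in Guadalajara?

13:26 on July 15

Guadalajara is 2:00 behind Montreal.
After 27 hours 56 minutes it is 15:26 (Jul 15) in Montreal.
Shift by the zone difference: 15:26 − 2:00 = 13:26 on Jul 15 in Guadalajara.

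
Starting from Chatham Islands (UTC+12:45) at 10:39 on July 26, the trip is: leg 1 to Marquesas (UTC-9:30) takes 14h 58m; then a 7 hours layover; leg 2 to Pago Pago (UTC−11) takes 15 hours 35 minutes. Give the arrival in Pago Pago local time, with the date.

Convert departure to UTC: 10:39 − 12:45 = 21:54 UTC on Jul 25.
Add 14 hours 58 minutes leg 1 → 12:52 UTC (Jul 26).
Add 7 hours layover in Marquesas → 19:52 UTC.
Add 15 hours and 35 minutes leg 2 → 11:27 UTC (Jul 27).
Pago Pago is UTC−11:00, so local arrival = 11:27 − 11:00 = 00:27 on Jul 27.

00:27 on July 27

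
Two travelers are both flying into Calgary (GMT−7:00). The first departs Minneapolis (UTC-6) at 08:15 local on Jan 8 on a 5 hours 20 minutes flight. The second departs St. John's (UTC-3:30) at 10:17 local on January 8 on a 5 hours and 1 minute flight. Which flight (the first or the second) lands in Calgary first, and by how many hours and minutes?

the second, by 47 minutes

Flight 1 in UTC: 08:15 + 6:00 = 14:15 on Jan 8.
+5 hours and 20 minutes → arrive 19:35 UTC on Jan 8.
Flight 2 in UTC: 10:17 + 3:30 = 13:47 on Jan 8.
+5 hours 1 minute → arrive 18:48 UTC on Jan 8.
Flight 2 lands earlier by 47 minutes.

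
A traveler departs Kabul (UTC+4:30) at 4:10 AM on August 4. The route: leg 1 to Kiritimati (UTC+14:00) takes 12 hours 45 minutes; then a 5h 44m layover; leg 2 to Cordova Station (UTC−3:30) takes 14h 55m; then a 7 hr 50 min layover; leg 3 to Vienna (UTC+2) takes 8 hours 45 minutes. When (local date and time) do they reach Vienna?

Convert departure to UTC: 4:10 AM − 4:30 = 11:40 PM UTC on Aug 3.
Add 12 hours 45 minutes leg 1 → 12:25 PM UTC (Aug 4).
Add 5 hours and 44 minutes layover in Kiritimati → 6:09 PM UTC.
Add 14 hours 55 minutes leg 2 → 9:04 AM UTC (Aug 5).
Add 7 hours 50 minutes layover in Cordova Station → 4:54 PM UTC.
Add 8 hours and 45 minutes leg 3 → 1:39 AM UTC (Aug 6).
Vienna is UTC+2:00, so local arrival = 1:39 AM + 2:00 = 3:39 AM on Aug 6.

3:39 AM on Aug 6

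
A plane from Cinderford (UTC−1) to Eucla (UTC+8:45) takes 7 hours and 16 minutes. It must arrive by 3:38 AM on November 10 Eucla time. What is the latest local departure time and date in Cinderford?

Target arrival in UTC: 3:38 AM − 8:45 = 6:53 PM on Nov 9.
Subtract 7 hours 16 minutes → departure 11:37 AM UTC on Nov 9.
Cinderford is UTC−1:00: 11:37 AM − 1:00 = 10:37 AM on Nov 9.

10:37 AM on November 9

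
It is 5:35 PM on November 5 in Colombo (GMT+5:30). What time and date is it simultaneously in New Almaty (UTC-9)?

3:05 AM on November 5

In UTC: 5:35 PM − 5:30 = 12:05 PM on Nov 5.
New Almaty is UTC−9:00: 12:05 PM − 9:00 = 3:05 AM on Nov 5.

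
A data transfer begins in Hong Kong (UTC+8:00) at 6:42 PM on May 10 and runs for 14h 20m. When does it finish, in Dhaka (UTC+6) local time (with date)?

7:02 AM on May 11

Convert start to UTC: 6:42 PM − 8:00 = 10:42 AM UTC on May 10.
Add 14 hours 20 minutes duration → 1:02 AM UTC (May 11).
Dhaka is UTC+6:00, so local end time = 1:02 AM + 6:00 = 7:02 AM on May 11.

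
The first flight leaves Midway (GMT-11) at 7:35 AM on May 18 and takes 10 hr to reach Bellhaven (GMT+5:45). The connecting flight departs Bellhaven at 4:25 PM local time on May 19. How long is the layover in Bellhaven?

Convert departure to UTC: 7:35 AM + 11:00 = 6:35 PM UTC on May 18.
Add 10 hours flight time → 4:35 AM UTC (May 19).
Bellhaven is UTC+5:45, so local arrival = 4:35 AM + 5:45 = 10:20 AM on May 19.
Layover = 4:25 PM − 10:20 AM = 6 hours 5 minutes.

6 hours 5 minutes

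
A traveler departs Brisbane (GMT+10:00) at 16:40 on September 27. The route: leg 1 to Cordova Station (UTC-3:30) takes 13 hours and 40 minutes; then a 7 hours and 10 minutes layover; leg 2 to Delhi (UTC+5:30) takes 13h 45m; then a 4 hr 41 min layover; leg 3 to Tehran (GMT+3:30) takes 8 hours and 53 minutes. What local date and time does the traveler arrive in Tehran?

10:19 on September 29

Convert departure to UTC: 16:40 − 10:00 = 06:40 UTC on Sep 27.
Add 13 hours and 40 minutes leg 1 → 20:20 UTC.
Add 7 hours 10 minutes layover in Cordova Station → 03:30 UTC (Sep 28).
Add 13 hours 45 minutes leg 2 → 17:15 UTC.
Add 4 hours 41 minutes layover in Delhi → 21:56 UTC.
Add 8 hours 53 minutes leg 3 → 06:49 UTC (Sep 29).
Tehran is UTC+3:30, so local arrival = 06:49 + 3:30 = 10:19 on Sep 29.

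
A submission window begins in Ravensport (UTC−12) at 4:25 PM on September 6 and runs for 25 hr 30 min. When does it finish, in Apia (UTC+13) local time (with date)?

6:55 PM on Sep 8

Convert start to UTC: 4:25 PM + 12:00 = 4:25 AM UTC on Sep 7.
Add 25 hours 30 minutes duration → 5:55 AM UTC (Sep 8).
Apia is UTC+13:00, so local end time = 5:55 AM + 13:00 = 6:55 PM on Sep 8.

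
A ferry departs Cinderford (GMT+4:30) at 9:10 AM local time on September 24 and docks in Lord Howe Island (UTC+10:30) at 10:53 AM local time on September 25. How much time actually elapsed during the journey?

19 hours 43 minutes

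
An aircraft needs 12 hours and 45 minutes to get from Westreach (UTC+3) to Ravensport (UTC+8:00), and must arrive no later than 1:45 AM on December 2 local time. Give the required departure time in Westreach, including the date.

8:00 AM on Dec 1

Target arrival in UTC: 1:45 AM − 8:00 = 5:45 PM on Dec 1.
Subtract 12 hours and 45 minutes → departure 5:00 AM UTC on Dec 1.
Westreach is UTC+3:00: 5:00 AM + 3:00 = 8:00 AM on Dec 1.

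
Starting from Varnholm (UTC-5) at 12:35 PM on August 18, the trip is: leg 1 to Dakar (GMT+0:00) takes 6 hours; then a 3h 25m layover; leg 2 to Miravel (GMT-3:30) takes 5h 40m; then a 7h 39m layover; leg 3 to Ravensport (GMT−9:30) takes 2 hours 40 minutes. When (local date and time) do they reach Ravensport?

9:29 AM on August 19

Convert departure to UTC: 12:35 PM + 5:00 = 5:35 PM UTC on Aug 18.
Add 6 hours leg 1 → 11:35 PM UTC.
Add 3 hours and 25 minutes layover in Dakar → 3:00 AM UTC (Aug 19).
Add 5 hours and 40 minutes leg 2 → 8:40 AM UTC.
Add 7 hours and 39 minutes layover in Miravel → 4:19 PM UTC.
Add 2 hours 40 minutes leg 3 → 6:59 PM UTC.
Ravensport is UTC−9:30, so local arrival = 6:59 PM − 9:30 = 9:29 AM on Aug 19.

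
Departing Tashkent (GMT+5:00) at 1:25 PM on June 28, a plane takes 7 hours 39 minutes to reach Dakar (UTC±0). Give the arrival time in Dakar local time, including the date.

4:04 PM on Jun 28

Dakar is 5:00 behind Tashkent.
After 7 hours 39 minutes it is 9:04 PM in Tashkent.
Shift by the zone difference: 9:04 PM − 5:00 = 4:04 PM on Jun 28 in Dakar.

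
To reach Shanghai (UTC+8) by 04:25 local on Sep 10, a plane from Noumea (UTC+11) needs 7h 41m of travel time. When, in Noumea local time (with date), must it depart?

23:44 on September 9

Target arrival in UTC: 04:25 − 8:00 = 20:25 on Sep 9.
Subtract 7 hours 41 minutes → departure 12:44 UTC on Sep 9.
Noumea is UTC+11:00: 12:44 + 11:00 = 23:44 on Sep 9.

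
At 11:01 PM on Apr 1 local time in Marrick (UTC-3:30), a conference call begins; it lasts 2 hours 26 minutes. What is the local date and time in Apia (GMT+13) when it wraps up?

5:57 PM on April 2

Convert start to UTC: 11:01 PM + 3:30 = 2:31 AM UTC on Apr 2.
Add 2 hours and 26 minutes duration → 4:57 AM UTC.
Apia is UTC+13:00, so local end time = 4:57 AM + 13:00 = 5:57 PM on Apr 2.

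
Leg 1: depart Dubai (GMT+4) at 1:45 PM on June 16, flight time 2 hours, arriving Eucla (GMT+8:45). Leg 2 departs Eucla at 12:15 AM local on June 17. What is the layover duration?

Convert departure to UTC: 1:45 PM − 4:00 = 9:45 AM UTC on Jun 16.
Add 2 hours flight time → 11:45 AM UTC.
Eucla is UTC+8:45, so local arrival = 11:45 AM + 8:45 = 8:30 PM on Jun 16.
Layover = 12:15 AM − 8:30 PM (+1 day) = 3 hours 45 minutes.

3 hours 45 minutes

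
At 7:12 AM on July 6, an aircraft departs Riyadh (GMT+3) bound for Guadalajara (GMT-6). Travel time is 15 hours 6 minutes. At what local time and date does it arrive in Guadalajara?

1:18 PM on Jul 6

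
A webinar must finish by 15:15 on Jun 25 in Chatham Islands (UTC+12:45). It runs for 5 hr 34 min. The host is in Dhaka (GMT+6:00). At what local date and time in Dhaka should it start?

02:56 on June 25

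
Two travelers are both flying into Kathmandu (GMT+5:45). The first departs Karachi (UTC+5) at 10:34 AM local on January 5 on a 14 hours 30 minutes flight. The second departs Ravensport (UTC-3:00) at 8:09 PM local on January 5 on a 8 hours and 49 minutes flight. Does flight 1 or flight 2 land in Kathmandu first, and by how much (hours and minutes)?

the first, by 11 hours 54 minutes

Flight 1 in UTC: 10:34 AM − 5:00 = 5:34 AM on Jan 5.
+14 hours 30 minutes → arrive 8:04 PM UTC on Jan 5.
Flight 2 in UTC: 8:09 PM + 3:00 = 11:09 PM on Jan 5.
+8 hours 49 minutes → arrive 7:58 AM UTC on Jan 6.
Flight 1 lands earlier by 11 hours 54 minutes.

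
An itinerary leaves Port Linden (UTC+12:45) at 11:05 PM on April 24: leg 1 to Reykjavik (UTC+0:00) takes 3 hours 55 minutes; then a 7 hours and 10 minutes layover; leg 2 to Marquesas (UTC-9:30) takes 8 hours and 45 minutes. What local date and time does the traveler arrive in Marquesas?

Convert departure to UTC: 11:05 PM − 12:45 = 10:20 AM UTC on Apr 24.
Add 3 hours and 55 minutes leg 1 → 2:15 PM UTC.
Add 7 hours 10 minutes layover in Reykjavik → 9:25 PM UTC.
Add 8 hours and 45 minutes leg 2 → 6:10 AM UTC (Apr 25).
Marquesas is UTC−9:30, so local arrival = 6:10 AM − 9:30 = 8:40 PM on Apr 24.

8:40 PM on April 24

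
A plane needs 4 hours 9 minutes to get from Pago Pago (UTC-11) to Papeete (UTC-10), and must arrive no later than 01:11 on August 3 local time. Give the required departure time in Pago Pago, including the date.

20:02 on August 2

Target arrival in UTC: 01:11 + 10:00 = 11:11 on Aug 3.
Subtract 4 hours 9 minutes → departure 07:02 UTC on Aug 3.
Pago Pago is UTC−11:00: 07:02 − 11:00 = 20:02 on Aug 2.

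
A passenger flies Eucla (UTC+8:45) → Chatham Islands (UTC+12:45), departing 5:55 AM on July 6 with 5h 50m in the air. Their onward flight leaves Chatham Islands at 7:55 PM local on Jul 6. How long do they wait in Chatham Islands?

Convert departure to UTC: 5:55 AM − 8:45 = 9:10 PM UTC on Jul 5.
Add 5 hours 50 minutes flight time → 3:00 AM UTC (Jul 6).
Chatham Islands is UTC+12:45, so local arrival = 3:00 AM + 12:45 = 3:45 PM on Jul 6.
Layover = 7:55 PM − 3:45 PM = 4 hours 10 minutes.

4 hours 10 minutes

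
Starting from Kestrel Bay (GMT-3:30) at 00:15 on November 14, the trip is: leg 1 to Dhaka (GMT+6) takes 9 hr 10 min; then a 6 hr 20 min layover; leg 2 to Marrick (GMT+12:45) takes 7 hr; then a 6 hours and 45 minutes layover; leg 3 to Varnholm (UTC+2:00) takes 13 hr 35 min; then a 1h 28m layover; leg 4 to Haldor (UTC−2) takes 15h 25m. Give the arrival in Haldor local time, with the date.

Convert departure to UTC: 00:15 + 3:30 = 03:45 UTC on Nov 14.
Add 9 hours and 10 minutes leg 1 → 12:55 UTC.
Add 6 hours 20 minutes layover in Dhaka → 19:15 UTC.
Add 7 hours leg 2 → 02:15 UTC (Nov 15).
Add 6 hours and 45 minutes layover in Marrick → 09:00 UTC.
Add 13 hours and 35 minutes leg 3 → 22:35 UTC.
Add 1 hour and 28 minutes layover in Varnholm → 00:03 UTC (Nov 16).
Add 15 hours and 25 minutes leg 4 → 15:28 UTC.
Haldor is UTC−2:00, so local arrival = 15:28 − 2:00 = 13:28 on Nov 16.

13:28 on November 16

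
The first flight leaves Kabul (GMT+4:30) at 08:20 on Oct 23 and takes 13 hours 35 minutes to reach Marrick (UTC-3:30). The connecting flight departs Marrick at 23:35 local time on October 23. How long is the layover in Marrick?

9 hours 40 minutes

Convert departure to UTC: 08:20 − 4:30 = 03:50 UTC on Oct 23.
Add 13 hours and 35 minutes flight time → 17:25 UTC.
Marrick is UTC−3:30, so local arrival = 17:25 − 3:30 = 13:55 on Oct 23.
Layover = 23:35 − 13:55 = 9 hours 40 minutes.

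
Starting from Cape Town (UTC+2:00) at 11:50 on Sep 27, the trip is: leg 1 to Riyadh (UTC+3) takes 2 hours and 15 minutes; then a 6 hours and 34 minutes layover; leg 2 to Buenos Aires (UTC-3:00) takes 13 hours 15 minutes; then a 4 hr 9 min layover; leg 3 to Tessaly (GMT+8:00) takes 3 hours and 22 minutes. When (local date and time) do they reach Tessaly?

23:25 on September 28

Convert departure to UTC: 11:50 − 2:00 = 09:50 UTC on Sep 27.
Add 2 hours 15 minutes leg 1 → 12:05 UTC.
Add 6 hours and 34 minutes layover in Riyadh → 18:39 UTC.
Add 13 hours and 15 minutes leg 2 → 07:54 UTC (Sep 28).
Add 4 hours and 9 minutes layover in Buenos Aires → 12:03 UTC.
Add 3 hours and 22 minutes leg 3 → 15:25 UTC.
Tessaly is UTC+8:00, so local arrival = 15:25 + 8:00 = 23:25 on Sep 28.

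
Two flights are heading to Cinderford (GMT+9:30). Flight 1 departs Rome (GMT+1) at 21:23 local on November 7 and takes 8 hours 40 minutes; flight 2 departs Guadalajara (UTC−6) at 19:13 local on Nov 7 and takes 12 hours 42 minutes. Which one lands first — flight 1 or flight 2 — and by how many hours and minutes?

Flight 1 in UTC: 21:23 − 1:00 = 20:23 on Nov 7.
+8 hours 40 minutes → arrive 05:03 UTC on Nov 8.
Flight 2 in UTC: 19:13 + 6:00 = 01:13 on Nov 8.
+12 hours 42 minutes → arrive 13:55 UTC on Nov 8.
Flight 1 lands earlier by 8 hours 52 minutes.

the first, by 8 hours 52 minutes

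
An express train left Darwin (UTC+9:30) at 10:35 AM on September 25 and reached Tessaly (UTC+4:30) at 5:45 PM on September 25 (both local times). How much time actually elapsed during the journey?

12 hours 10 minutes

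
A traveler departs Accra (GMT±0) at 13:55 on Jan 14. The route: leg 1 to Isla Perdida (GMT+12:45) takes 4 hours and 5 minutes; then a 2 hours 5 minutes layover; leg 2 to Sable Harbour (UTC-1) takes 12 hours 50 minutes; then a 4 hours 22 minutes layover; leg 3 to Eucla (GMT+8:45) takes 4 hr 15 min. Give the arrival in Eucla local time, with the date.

Accra is at UTC+0, so departure is already 13:55 UTC on Jan 14.
Add 4 hours 5 minutes leg 1 → 18:00 UTC.
Add 2 hours 5 minutes layover in Isla Perdida → 20:05 UTC.
Add 12 hours 50 minutes leg 2 → 08:55 UTC (Jan 15).
Add 4 hours 22 minutes layover in Sable Harbour → 13:17 UTC.
Add 4 hours 15 minutes leg 3 → 17:32 UTC.
Eucla is UTC+8:45, so local arrival = 17:32 + 8:45 = 02:17 on Jan 16.

02:17 on January 16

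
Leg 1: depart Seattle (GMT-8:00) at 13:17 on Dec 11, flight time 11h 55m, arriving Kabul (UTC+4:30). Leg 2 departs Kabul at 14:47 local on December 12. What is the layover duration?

1 hour 5 minutes

Convert departure to UTC: 13:17 + 8:00 = 21:17 UTC on Dec 11.
Add 11 hours and 55 minutes flight time → 09:12 UTC (Dec 12).
Kabul is UTC+4:30, so local arrival = 09:12 + 4:30 = 13:42 on Dec 12.
Layover = 14:47 − 13:42 = 1 hour 5 minutes.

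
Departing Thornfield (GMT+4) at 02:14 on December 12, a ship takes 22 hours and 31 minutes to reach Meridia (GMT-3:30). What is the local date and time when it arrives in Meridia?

17:15 on Dec 12

Meridia is 7:30 behind Thornfield.
After 22 hours and 31 minutes it is 00:45 (Dec 13) in Thornfield.
Shift by the zone difference: 00:45 − 7:30 = 17:15 on Dec 12 in Meridia.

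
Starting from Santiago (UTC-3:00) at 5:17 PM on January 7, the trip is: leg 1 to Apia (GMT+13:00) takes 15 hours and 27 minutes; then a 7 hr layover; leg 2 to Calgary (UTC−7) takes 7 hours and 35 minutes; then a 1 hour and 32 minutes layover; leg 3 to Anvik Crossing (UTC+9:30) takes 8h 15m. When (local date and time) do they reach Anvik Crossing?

9:36 PM on January 9

Convert departure to UTC: 5:17 PM + 3:00 = 8:17 PM UTC on Jan 7.
Add 15 hours and 27 minutes leg 1 → 11:44 AM UTC (Jan 8).
Add 7 hours layover in Apia → 6:44 PM UTC.
Add 7 hours 35 minutes leg 2 → 2:19 AM UTC (Jan 9).
Add 1 hour 32 minutes layover in Calgary → 3:51 AM UTC.
Add 8 hours 15 minutes leg 3 → 12:06 PM UTC.
Anvik Crossing is UTC+9:30, so local arrival = 12:06 PM + 9:30 = 9:36 PM on Jan 9.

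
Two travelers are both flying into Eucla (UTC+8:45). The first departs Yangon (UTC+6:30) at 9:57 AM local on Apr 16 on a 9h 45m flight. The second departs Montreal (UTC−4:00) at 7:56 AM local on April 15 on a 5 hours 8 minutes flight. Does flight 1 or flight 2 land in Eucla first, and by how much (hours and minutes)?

Flight 1 in UTC: 9:57 AM − 6:30 = 3:27 AM on Apr 16.
+9 hours 45 minutes → arrive 1:12 PM UTC on Apr 16.
Flight 2 in UTC: 7:56 AM + 4:00 = 11:56 AM on Apr 15.
+5 hours and 8 minutes → arrive 5:04 PM UTC on Apr 15.
Flight 2 lands earlier by 20 hours 8 minutes.

the second, by 20 hours 8 minutes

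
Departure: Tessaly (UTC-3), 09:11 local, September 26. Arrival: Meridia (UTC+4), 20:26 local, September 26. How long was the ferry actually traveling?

4 hours 15 minutes

Departure in UTC: 09:11 + 3:00 = 12:11 on Sep 26.
Arrival in UTC: 20:26 − 4:00 = 16:26 on Sep 26.
Elapsed = 16:26 − 12:11 = 4 hours 15 minutes.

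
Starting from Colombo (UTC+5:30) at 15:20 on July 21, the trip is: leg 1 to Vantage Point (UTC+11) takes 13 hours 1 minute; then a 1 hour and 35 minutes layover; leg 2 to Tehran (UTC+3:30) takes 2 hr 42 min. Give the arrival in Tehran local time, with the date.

Convert departure to UTC: 15:20 − 5:30 = 09:50 UTC on Jul 21.
Add 13 hours 1 minute leg 1 → 22:51 UTC.
Add 1 hour 35 minutes layover in Vantage Point → 00:26 UTC (Jul 22).
Add 2 hours and 42 minutes leg 2 → 03:08 UTC.
Tehran is UTC+3:30, so local arrival = 03:08 + 3:30 = 06:38 on Jul 22.

06:38 on July 22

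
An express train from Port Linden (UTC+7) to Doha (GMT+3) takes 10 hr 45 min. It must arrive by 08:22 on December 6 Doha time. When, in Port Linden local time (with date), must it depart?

Target arrival in UTC: 08:22 − 3:00 = 05:22 on Dec 6.
Subtract 10 hours 45 minutes → departure 18:37 UTC on Dec 5.
Port Linden is UTC+7:00: 18:37 + 7:00 = 01:37 on Dec 6.

01:37 on Dec 6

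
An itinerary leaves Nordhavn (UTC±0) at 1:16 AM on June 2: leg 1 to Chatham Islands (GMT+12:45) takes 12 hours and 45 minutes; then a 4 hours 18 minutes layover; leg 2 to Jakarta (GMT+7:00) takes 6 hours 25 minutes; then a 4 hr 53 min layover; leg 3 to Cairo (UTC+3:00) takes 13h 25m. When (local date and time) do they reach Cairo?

10:02 PM on June 3

Nordhavn is at UTC+0, so departure is already 1:16 AM UTC on Jun 2.
Add 12 hours 45 minutes leg 1 → 2:01 PM UTC.
Add 4 hours and 18 minutes layover in Chatham Islands → 6:19 PM UTC.
Add 6 hours and 25 minutes leg 2 → 12:44 AM UTC (Jun 3).
Add 4 hours and 53 minutes layover in Jakarta → 5:37 AM UTC.
Add 13 hours and 25 minutes leg 3 → 7:02 PM UTC.
Cairo is UTC+3:00, so local arrival = 7:02 PM + 3:00 = 10:02 PM on Jun 3.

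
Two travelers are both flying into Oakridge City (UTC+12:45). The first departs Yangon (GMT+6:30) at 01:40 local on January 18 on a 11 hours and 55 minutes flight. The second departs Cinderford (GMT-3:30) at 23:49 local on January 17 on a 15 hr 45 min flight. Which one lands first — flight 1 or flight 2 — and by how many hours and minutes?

the first, by 11 hours 59 minutes

Flight 1 in UTC: 01:40 − 6:30 = 19:10 on Jan 17.
+11 hours 55 minutes → arrive 07:05 UTC on Jan 18.
Flight 2 in UTC: 23:49 + 3:30 = 03:19 on Jan 18.
+15 hours 45 minutes → arrive 19:04 UTC on Jan 18.
Flight 1 lands earlier by 11 hours 59 minutes.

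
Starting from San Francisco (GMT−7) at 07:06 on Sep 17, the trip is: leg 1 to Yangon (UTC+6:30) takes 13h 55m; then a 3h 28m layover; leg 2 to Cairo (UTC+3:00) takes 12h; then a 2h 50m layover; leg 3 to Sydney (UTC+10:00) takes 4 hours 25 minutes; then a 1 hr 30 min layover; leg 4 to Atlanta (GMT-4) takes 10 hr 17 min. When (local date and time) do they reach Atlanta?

10:31 on September 19

Convert departure to UTC: 07:06 + 7:00 = 14:06 UTC on Sep 17.
Add 13 hours and 55 minutes leg 1 → 04:01 UTC (Sep 18).
Add 3 hours and 28 minutes layover in Yangon → 07:29 UTC.
Add 12 hours leg 2 → 19:29 UTC.
Add 2 hours 50 minutes layover in Cairo → 22:19 UTC.
Add 4 hours 25 minutes leg 3 → 02:44 UTC (Sep 19).
Add 1 hour and 30 minutes layover in Sydney → 04:14 UTC.
Add 10 hours 17 minutes leg 4 → 14:31 UTC.
Atlanta is UTC−4:00, so local arrival = 14:31 − 4:00 = 10:31 on Sep 19.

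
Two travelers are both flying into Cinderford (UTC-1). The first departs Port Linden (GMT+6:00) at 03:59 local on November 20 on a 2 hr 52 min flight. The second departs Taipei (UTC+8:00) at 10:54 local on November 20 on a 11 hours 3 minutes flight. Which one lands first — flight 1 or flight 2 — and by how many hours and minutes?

Flight 1 in UTC: 03:59 − 6:00 = 21:59 on Nov 19.
+2 hours 52 minutes → arrive 00:51 UTC on Nov 20.
Flight 2 in UTC: 10:54 − 8:00 = 02:54 on Nov 20.
+11 hours 3 minutes → arrive 13:57 UTC on Nov 20.
Flight 1 lands earlier by 13 hours 6 minutes.

the first, by 13 hours 6 minutes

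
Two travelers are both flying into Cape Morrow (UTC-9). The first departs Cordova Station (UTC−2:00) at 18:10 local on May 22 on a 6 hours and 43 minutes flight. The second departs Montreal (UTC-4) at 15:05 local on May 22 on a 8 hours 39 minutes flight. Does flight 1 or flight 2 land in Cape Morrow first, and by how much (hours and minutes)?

Flight 1 in UTC: 18:10 + 2:00 = 20:10 on May 22.
+6 hours and 43 minutes → arrive 02:53 UTC on May 23.
Flight 2 in UTC: 15:05 + 4:00 = 19:05 on May 22.
+8 hours 39 minutes → arrive 03:44 UTC on May 23.
Flight 1 lands earlier by 51 minutes.

the first, by 51 minutes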